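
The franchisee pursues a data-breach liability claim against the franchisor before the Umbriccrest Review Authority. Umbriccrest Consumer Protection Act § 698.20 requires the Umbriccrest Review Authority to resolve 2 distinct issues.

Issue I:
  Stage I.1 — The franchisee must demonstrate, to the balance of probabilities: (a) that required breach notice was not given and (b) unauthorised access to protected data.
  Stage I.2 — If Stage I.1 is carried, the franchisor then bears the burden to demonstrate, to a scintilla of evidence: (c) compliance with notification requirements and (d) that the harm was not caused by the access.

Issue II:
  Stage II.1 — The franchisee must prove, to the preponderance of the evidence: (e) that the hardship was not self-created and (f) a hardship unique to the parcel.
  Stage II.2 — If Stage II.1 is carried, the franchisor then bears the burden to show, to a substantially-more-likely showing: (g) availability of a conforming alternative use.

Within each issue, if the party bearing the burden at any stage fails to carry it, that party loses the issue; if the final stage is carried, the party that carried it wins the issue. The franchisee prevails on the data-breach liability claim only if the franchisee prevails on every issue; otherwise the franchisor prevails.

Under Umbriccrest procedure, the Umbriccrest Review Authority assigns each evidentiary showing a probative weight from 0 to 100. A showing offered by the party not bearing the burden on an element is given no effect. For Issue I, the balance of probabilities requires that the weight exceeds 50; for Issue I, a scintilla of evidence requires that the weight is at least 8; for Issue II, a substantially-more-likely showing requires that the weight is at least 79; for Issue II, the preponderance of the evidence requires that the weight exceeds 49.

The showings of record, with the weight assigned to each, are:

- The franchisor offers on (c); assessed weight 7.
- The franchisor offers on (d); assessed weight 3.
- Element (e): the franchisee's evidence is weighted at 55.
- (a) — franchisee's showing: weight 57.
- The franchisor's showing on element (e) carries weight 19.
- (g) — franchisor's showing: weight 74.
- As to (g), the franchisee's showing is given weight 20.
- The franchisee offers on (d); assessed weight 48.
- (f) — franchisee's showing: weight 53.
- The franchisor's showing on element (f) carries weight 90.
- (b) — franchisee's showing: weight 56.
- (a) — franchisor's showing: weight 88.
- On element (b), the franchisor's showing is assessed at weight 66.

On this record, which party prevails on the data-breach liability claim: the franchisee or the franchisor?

franchisee

— Issue I —
Stage I.1 (franchisee, the balance of probabilities, weight exceeds 50): (a) 57 (franchisor's 88 disregarded) > 50 — meets; (b) 56 (franchisor's 66 disregarded) > 50 — meets.
  Stage I.1 carried; the burden shifts to the franchisor.
Stage I.2 (franchisor, a scintilla of evidence, weight is at least 8): (c) 7 < 8 — fails; (d) 3 (franchisee's 48 disregarded) < 8 — fails.
  The franchisor does not carry Stage I.2.
So the franchisee prevails on this issue.
— Issue II —
Stage II.1 — burden on franchisee; standard: the preponderance of the evidence (weight exceeds 49).
    (e): 55 (franchisor's 19 disregarded) > 49 [met]
    (f): 53 (franchisor's 90 disregarded) > 49 [met]
  Stage II.1 carried; the burden shifts to the franchisor.
Stage II.2 — burden on franchisor; standard: a substantially-more-likely showing (weight is at least 79).
    (g): 74 (franchisee's 20 disregarded) < 79 [not met]
  Not every element is met, so the franchisor fails to carry Stage II.2.
The analysis ends at Stage II.2; the franchisee prevails on this issue.
Per-issue: Issue I → franchisee; Issue II → franchisee. The franchisee must prevail on every issue; overall, the franchisee prevails.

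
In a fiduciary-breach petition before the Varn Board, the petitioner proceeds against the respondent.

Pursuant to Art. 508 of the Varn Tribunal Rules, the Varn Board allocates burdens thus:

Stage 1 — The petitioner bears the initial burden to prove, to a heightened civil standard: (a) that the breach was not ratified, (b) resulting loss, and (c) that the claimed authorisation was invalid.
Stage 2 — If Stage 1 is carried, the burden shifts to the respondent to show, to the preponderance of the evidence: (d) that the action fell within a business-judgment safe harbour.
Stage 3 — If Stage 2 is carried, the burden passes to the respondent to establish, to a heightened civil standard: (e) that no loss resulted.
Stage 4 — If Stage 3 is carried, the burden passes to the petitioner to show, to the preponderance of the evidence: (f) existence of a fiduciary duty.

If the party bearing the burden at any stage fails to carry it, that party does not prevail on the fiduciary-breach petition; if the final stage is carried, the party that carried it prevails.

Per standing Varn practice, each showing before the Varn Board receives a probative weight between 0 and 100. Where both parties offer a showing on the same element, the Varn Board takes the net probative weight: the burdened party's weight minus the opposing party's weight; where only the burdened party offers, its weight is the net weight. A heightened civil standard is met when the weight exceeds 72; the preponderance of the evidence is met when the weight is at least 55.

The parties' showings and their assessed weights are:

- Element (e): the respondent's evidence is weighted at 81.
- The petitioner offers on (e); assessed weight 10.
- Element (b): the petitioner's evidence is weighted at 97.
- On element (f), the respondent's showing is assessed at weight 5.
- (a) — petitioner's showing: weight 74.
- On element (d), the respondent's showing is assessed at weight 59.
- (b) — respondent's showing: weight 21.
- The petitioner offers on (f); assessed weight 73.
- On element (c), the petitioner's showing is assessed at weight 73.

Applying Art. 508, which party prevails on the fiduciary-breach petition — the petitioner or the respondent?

petitioner

Stage 1 — burden on petitioner; standard: a heightened civil standard (weight exceeds 72).
    (a): 74 > 72 [met]
    (b): 97 − 21 = 76 > 72 [met]
    (c): 73 > 72 [met]
  Stage 1 carried; the burden shifts to the respondent.
Stage 2 — burden on respondent; standard: the preponderance of the evidence (weight is at least 55).
    (d): 59 ≥ 55 [met]
  Stage 2 is satisfied; the respondent continues to bear the burden.
Stage 3 — burden on respondent; standard: a heightened civil standard (weight exceeds 72).
    (e): 81 − 10 = 71 ≤ 72 [not met]
  Not every element is met, so the respondent fails to carry Stage 3.
So the petitioner prevails.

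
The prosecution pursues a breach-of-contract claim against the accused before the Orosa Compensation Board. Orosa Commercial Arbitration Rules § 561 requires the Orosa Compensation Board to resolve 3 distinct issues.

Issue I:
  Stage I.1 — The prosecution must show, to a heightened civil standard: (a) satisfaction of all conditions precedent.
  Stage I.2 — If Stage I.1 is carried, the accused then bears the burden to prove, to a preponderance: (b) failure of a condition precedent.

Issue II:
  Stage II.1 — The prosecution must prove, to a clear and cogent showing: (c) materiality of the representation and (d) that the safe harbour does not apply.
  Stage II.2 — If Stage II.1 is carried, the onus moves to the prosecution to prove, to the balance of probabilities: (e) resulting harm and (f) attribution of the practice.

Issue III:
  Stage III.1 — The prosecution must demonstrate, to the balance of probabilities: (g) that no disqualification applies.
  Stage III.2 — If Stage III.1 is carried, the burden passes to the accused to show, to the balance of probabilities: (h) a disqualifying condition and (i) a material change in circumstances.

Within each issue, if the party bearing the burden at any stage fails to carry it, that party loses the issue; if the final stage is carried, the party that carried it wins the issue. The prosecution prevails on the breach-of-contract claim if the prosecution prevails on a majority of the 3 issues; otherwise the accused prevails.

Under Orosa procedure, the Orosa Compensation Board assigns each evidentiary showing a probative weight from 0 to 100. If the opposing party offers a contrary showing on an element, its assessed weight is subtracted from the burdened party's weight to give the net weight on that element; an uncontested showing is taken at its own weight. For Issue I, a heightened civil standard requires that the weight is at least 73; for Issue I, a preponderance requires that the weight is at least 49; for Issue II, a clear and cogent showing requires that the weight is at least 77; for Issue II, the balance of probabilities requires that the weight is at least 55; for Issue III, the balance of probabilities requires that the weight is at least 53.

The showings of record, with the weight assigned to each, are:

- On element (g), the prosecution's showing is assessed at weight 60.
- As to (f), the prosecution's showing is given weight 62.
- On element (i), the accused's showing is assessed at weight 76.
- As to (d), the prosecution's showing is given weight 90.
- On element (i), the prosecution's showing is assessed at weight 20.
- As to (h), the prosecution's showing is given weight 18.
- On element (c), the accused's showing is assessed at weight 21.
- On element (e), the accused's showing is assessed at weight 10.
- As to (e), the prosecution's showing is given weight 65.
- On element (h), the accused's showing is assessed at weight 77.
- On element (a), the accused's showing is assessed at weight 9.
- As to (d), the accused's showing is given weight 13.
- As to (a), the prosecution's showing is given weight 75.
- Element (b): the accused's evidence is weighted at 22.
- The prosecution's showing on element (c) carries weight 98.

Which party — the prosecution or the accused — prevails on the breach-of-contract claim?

— Issue I —
Stage I.1 — burden on prosecution; standard: a heightened civil standard (weight is at least 73).
    (a): 75 − 9 = 66 < 73 [not met]
  The prosecution does not carry Stage I.1.
The accused prevails on this issue.
— Issue II —
Stage II.1 (prosecution, a clear and cogent showing, weight is at least 77): (c) net 98−21=77 ≥ 77 — meets; (d) net 90−13=77 ≥ 77 — meets.
  All elements met. The prosecution retains the burden for Stage II.2.
Stage II.2 (prosecution, the balance of probabilities, weight is at least 55): (e) net 65−10=55 ≥ 55 — meets; (f) 62 ≥ 55 — meets.
  All elements met at the final stage.
Every stage carried; the prosecution prevails on this issue.
— Issue III —
Stage III.1 — burden on prosecution; standard: the balance of probabilities (weight is at least 53).
    (g): 60 ≥ 53 [met]
  Stage III.1 is satisfied; the onus moves to the accused.
Stage III.2 — burden on accused; standard: the balance of probabilities (weight is at least 53).
    (h): 77 − 18 = 59 ≥ 53 [met]
    (i): 76 − 20 = 56 ≥ 53 [met]
  Stage III.2 carried; the final stage is satisfied.
All stages carried — the accused prevails on this issue.
Per-issue: Issue I → accused; Issue II → prosecution; Issue III → accused. The prosecution must prevail on a majority of issues; overall, the accused prevails.

accused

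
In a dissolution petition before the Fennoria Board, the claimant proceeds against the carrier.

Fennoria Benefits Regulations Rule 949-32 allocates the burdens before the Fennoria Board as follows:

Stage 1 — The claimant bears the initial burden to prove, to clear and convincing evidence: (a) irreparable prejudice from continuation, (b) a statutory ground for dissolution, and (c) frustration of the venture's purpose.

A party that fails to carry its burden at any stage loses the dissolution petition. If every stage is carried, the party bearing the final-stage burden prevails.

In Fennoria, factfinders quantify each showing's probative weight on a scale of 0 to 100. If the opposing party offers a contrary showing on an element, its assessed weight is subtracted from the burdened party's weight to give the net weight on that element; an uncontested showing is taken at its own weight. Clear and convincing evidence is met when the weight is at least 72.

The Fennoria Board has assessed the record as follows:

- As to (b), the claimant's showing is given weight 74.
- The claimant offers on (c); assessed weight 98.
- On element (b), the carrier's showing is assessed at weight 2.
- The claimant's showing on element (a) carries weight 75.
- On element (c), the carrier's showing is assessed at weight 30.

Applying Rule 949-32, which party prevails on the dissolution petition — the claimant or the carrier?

carrier

Stage 1 — burden on claimant; standard: clear and convincing evidence (weight is at least 72).
    (a): 75 ≥ 72 [met]
    (b): 74 − 2 = 72 ≥ 72 [met]
    (c): 98 − 30 = 68 < 72 [not met]
  Not every element is met, so the claimant fails to carry Stage 1.
So the carrier prevails.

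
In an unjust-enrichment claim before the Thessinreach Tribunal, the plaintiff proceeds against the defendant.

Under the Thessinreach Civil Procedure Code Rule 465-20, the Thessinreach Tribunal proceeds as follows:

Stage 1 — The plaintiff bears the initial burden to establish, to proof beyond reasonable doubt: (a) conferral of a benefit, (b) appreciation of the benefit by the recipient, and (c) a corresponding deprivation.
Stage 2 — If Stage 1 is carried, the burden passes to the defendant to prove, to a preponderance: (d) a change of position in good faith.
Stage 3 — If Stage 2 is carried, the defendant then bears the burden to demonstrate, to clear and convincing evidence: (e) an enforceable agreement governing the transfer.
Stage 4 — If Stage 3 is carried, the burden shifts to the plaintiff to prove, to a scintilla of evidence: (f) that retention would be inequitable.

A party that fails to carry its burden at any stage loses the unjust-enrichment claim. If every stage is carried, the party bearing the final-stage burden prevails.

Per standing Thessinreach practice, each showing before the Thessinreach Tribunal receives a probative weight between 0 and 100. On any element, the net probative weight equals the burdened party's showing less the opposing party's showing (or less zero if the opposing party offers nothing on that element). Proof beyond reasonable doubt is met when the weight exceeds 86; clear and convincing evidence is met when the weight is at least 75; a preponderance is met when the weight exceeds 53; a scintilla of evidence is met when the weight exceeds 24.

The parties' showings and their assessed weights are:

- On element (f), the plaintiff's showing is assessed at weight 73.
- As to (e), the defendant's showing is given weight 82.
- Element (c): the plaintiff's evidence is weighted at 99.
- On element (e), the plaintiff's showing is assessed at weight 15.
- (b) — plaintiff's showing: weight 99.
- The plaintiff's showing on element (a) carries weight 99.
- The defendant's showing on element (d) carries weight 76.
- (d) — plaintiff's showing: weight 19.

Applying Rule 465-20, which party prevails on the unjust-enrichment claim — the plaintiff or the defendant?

At Stage 1 the plaintiff must meet proof beyond reasonable doubt (weight exceeds 86): on (a) the weight is 99, > 86, so (a) meets the standard; on (b) the weight is 99, > 86, so (b) meets the standard; on (c) the weight is 99, which does exceed 86, so (c) meets the standard.
  Stage 1 is satisfied; the onus moves to the defendant.
At Stage 2 the defendant must meet a preponderance (weight exceeds 53): on (d) the weight is 76 less the opposing 19 gives net 57, > 53, so (d) meets the standard.
  Stage 2 carried; the burden remains with the defendant.
At Stage 3 the defendant must meet clear and convincing evidence (weight is at least 75): on (e) the weight is 82 less the opposing 15 gives net 67, which does not reach 75, so (e) does not meet the standard.
  The defendant does not carry Stage 3.
So the plaintiff prevails.

plaintiff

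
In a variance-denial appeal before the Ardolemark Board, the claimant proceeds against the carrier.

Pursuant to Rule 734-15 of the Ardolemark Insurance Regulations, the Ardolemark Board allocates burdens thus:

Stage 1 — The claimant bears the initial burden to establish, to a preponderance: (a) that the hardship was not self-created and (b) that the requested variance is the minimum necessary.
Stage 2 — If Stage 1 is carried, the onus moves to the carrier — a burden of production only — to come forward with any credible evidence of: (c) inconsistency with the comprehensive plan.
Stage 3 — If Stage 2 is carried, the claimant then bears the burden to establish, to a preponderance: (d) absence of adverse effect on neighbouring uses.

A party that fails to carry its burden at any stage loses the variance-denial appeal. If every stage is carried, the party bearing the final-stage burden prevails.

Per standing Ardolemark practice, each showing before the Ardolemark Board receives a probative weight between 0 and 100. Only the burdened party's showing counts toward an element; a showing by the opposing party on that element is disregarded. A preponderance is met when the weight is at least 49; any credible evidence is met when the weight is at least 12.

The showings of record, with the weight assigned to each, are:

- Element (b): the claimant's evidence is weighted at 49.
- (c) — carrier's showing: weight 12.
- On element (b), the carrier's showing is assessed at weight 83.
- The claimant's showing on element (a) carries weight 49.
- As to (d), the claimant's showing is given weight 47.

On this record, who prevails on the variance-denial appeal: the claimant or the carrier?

carrier

Stage 1 — burden on claimant; standard: a preponderance (weight is at least 49).
    (a): 49 ≥ 49 [met]
    (b): 49 (carrier's 83 disregarded) ≥ 49 [met]
  All elements met. The burden passes to the carrier.
Stage 2 — burden on carrier; standard: any credible evidence (weight is at least 12).
    (c): 12 ≥ 12 [met]
  The carrier carries Stage 2; the claimant now bears the burden.
Stage 3 — burden on claimant; standard: a preponderance (weight is at least 49).
    (d): 47 < 49 [not met]
  Not every element is met, so the claimant fails to carry Stage 3.
The analysis ends at Stage 3; the carrier prevails.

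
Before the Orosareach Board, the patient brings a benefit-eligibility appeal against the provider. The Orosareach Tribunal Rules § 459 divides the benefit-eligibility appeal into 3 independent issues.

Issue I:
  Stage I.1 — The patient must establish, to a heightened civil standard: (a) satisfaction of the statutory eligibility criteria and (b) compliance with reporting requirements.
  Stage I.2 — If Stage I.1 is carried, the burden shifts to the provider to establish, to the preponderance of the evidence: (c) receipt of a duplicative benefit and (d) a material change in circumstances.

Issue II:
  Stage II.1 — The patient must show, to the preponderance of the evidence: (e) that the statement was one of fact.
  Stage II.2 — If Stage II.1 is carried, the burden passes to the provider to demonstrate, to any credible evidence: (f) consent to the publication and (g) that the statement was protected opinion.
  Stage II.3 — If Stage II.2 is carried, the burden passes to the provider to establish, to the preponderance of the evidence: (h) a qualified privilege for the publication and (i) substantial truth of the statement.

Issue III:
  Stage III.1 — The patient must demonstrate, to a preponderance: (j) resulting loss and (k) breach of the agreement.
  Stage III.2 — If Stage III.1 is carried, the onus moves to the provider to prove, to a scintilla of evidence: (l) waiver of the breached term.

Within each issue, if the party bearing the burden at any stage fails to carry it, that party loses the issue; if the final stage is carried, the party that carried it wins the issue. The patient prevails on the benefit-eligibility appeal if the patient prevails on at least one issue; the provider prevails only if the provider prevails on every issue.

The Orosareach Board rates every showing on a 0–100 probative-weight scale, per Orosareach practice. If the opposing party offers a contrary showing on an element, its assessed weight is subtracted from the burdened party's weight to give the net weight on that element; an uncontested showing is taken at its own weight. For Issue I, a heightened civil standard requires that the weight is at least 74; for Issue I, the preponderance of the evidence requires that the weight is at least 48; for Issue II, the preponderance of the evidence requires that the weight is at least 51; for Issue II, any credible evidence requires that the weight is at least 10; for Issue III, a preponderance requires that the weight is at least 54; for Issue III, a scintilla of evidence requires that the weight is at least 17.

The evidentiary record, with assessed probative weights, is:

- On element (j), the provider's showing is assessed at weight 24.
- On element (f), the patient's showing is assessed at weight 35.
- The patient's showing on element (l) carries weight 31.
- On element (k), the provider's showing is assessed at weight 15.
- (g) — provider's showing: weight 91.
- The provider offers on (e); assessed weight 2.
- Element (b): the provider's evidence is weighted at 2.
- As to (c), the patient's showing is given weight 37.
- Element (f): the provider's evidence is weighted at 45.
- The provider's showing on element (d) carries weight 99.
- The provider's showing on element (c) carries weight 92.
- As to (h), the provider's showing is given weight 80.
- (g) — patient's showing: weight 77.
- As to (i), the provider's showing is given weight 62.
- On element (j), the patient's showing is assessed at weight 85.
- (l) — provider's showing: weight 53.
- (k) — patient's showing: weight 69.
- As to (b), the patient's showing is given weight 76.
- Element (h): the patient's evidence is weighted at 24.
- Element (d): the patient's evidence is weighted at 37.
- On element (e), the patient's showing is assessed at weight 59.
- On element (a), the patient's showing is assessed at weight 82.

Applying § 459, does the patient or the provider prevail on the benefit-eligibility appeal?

— Issue I —
Stage I.1 — burden on patient; standard: a heightened civil standard (weight is at least 74).
    (a): 82 ≥ 74 [met]
    (b): 76 − 2 = 74 ≥ 74 [met]
  All elements met. The burden passes to the provider.
Stage I.2 — burden on provider; standard: the preponderance of the evidence (weight is at least 48).
    (c): 92 − 37 = 55 ≥ 48 [met]
    (d): 99 − 37 = 62 ≥ 48 [met]
  Stage I.2 carried; the final stage is satisfied.
All stages carried — the provider prevails on this issue.
— Issue II —
Stage II.1 (patient, the preponderance of the evidence, weight is at least 51): (e) net 59−2=57 ≥ 51 — meets.
  Stage II.1 is satisfied; the onus moves to the provider.
Stage II.2 (provider, any credible evidence, weight is at least 10): (f) net 45−35=10 ≥ 10 — meets; (g) net 91−77=14 ≥ 10 — meets.
  All elements met. The provider retains the burden for Stage II.3.
Stage II.3 (provider, the preponderance of the evidence, weight is at least 51): (h) net 80−24=56 ≥ 51 — meets; (i) 62 ≥ 51 — meets.
  The provider carries the last stage.
All stages carried — the provider prevails on this issue.
— Issue III —
At Stage III.1 the patient must meet a preponderance (weight is at least 54): on (j) the weight is 85 less the opposing 24 gives net 61, ≥ 54, so (j) meets the standard; on (k) the weight is 69 less the opposing 15 gives net 54, which does reach 54, so (k) meets the standard.
  Stage III.1 is satisfied; the onus moves to the provider.
At Stage III.2 the provider must meet a scintilla of evidence (weight is at least 17): on (l) the weight is 53 less the opposing 31 gives net 22, which does reach 17, so (l) meets the standard.
  Stage III.2 carried; the final stage is satisfied.
All stages carried — the provider prevails on this issue.
Per-issue: Issue I → provider; Issue II → provider; Issue III → provider. The patient must prevail on at least one issue; overall, the provider prevails.

provider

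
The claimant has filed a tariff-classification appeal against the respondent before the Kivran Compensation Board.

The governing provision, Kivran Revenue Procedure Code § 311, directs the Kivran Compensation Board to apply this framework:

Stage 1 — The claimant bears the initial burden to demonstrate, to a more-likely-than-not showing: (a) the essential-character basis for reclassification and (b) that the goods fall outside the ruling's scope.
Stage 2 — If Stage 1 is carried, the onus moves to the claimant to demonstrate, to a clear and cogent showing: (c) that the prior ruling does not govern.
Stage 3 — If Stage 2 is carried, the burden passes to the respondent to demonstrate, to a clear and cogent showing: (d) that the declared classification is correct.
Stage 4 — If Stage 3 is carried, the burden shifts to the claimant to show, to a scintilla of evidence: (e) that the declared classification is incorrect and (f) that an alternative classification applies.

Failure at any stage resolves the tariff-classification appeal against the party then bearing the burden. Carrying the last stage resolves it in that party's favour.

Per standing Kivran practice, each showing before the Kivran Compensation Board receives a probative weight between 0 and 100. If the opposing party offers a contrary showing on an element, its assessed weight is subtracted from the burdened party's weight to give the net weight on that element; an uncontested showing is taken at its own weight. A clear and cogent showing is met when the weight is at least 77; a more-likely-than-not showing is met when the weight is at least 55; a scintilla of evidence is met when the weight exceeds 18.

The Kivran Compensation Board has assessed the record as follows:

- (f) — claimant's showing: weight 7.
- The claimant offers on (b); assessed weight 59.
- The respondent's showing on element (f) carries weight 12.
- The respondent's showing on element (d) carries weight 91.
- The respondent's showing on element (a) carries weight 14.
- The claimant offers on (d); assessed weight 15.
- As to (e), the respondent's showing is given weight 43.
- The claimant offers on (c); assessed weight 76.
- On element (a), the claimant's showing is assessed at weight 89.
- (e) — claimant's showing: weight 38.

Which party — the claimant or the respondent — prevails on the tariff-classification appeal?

respondent

Stage 1 — burden on claimant; standard: a more-likely-than-not showing (weight is at least 55).
    (a): 89 − 14 = 75 ≥ 55 [met]
    (b): 59 ≥ 55 [met]
  Stage 1 is satisfied; the claimant continues to bear the burden.
Stage 2 — burden on claimant; standard: a clear and cogent showing (weight is at least 77).
    (c): 76 < 77 [not met]
  Stage 2 not carried; the claimant fails its burden.
So the respondent prevails.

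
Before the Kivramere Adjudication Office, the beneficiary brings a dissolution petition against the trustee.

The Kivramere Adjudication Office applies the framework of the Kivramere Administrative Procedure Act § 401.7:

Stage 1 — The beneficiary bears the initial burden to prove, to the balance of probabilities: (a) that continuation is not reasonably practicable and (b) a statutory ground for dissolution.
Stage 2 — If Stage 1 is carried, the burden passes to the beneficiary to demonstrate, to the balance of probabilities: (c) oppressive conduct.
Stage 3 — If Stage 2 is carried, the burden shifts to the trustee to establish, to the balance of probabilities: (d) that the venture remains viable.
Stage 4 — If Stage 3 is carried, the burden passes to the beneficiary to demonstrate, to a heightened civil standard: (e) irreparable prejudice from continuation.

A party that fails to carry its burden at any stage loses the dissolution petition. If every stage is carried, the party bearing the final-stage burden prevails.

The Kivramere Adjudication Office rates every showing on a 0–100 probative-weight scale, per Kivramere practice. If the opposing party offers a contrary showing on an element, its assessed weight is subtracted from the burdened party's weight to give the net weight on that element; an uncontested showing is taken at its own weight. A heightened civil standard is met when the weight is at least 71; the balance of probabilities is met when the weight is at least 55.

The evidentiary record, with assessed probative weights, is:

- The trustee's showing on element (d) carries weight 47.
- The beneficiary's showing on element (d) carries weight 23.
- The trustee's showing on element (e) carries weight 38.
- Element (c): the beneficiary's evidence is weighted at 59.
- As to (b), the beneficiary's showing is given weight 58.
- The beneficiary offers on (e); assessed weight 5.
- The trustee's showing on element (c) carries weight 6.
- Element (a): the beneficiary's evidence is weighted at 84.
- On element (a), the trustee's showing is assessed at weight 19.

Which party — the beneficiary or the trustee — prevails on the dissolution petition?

Stage 1 — burden on beneficiary; standard: the balance of probabilities (weight is at least 55).
    (a): 84 − 19 = 65 ≥ 55 [met]
    (b): 58 ≥ 55 [met]
  Stage 1 is satisfied; the beneficiary continues to bear the burden.
Stage 2 — burden on beneficiary; standard: the balance of probabilities (weight is at least 55).
    (c): 59 − 6 = 53 < 55 [not met]
  Stage 2 not carried; the beneficiary fails its burden.
The trustee prevails.

trustee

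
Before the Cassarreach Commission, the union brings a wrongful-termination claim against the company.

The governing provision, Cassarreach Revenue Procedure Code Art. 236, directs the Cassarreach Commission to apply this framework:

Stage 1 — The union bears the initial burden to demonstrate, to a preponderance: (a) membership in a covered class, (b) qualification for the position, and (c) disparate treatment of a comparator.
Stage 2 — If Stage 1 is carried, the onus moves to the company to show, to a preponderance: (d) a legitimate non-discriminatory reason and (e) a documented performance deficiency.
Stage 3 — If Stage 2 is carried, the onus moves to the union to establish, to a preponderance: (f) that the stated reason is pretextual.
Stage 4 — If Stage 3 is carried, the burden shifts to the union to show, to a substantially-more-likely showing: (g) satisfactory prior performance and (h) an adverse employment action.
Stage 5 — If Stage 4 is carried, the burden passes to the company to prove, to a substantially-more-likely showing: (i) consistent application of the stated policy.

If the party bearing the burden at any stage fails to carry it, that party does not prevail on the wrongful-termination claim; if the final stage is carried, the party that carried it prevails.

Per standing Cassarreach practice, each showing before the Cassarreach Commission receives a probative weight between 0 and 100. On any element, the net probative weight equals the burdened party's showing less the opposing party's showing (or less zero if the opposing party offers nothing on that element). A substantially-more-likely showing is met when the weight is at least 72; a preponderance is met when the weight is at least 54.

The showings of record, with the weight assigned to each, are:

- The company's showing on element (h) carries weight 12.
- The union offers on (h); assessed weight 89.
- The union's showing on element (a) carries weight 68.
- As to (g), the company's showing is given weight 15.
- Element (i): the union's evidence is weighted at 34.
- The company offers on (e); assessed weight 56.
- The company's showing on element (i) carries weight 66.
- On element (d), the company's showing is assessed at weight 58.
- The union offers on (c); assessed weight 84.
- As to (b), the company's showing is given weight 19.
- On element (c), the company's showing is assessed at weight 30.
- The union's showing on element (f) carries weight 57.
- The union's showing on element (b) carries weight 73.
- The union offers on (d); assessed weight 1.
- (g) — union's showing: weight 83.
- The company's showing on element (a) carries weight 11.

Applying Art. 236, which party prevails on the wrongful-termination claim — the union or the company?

At Stage 1 the union must meet a preponderance (weight is at least 54): on (a) the weight is 68 less the opposing 11 gives net 57, which does reach 54, so (a) meets the standard; on (b) the weight is 73 less the opposing 19 gives net 54, ≥ 54, so (b) meets the standard; on (c) the weight is 84 less the opposing 30 gives net 54, ≥ 54, so (c) meets the standard.
  Stage 1 carried; the burden shifts to the company.
At Stage 2 the company must meet a preponderance (weight is at least 54): on (d) the weight is 58 less the opposing 1 gives net 57, which does reach 54, so (d) meets the standard; on (e) the weight is 56, which does reach 54, so (e) meets the standard.
  Stage 2 carried; the burden shifts to the union.
At Stage 3 the union must meet a preponderance (weight is at least 54): on (f) the weight is 57, which does reach 54, so (f) meets the standard.
  Stage 3 is satisfied; the union continues to bear the burden.
At Stage 4 the union must meet a substantially-more-likely showing (weight is at least 72): on (g) the weight is 83 less the opposing 15 gives net 68, which does not reach 72, so (g) does not meet the standard; on (h) the weight is 89 less the opposing 12 gives net 77, ≥ 72, so (h) meets the standard.
  Stage 4 not carried; the union fails its burden.
The company prevails.

company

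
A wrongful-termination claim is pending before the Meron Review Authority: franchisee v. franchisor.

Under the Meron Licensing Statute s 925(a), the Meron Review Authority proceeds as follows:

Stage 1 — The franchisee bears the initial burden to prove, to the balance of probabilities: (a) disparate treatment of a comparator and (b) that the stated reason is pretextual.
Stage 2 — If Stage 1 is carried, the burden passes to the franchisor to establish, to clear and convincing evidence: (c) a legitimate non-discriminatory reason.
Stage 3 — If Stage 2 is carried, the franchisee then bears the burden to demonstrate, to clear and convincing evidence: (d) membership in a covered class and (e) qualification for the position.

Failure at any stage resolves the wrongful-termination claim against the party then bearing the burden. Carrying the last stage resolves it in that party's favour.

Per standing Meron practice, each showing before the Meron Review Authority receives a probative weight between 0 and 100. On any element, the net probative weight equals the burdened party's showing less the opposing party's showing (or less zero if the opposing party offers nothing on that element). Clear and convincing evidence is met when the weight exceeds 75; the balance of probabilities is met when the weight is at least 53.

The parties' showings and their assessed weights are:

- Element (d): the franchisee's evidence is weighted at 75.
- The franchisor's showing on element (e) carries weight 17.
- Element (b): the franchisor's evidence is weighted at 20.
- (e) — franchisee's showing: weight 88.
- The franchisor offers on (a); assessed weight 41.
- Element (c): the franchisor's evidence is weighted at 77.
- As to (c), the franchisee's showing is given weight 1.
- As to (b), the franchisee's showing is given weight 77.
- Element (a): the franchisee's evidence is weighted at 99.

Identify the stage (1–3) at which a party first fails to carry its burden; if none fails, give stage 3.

stage 3

At Stage 1 the franchisee must meet the balance of probabilities (weight is at least 53): on (a) the weight is 99 less the opposing 41 gives net 58, which does reach 53, so (a) meets the standard; on (b) the weight is 77 less the opposing 20 gives net 57, which does reach 53, so (b) meets the standard.
  Stage 1 carried; the burden shifts to the franchisor.
At Stage 2 the franchisor must meet clear and convincing evidence (weight exceeds 75): on (c) the weight is 77 less the opposing 1 gives net 76, which does exceed 75, so (c) meets the standard.
  Stage 2 is satisfied; the onus moves to the franchisee.
At Stage 3 the franchisee must meet clear and convincing evidence (weight exceeds 75): on (d) the weight is 75, which does not exceed 75, so (d) does not meet the standard; on (e) the weight is 88 less the opposing 17 gives net 71, which does not exceed 75, so (e) does not meet the standard.
  The franchisee does not carry Stage 3.
The franchisor prevails.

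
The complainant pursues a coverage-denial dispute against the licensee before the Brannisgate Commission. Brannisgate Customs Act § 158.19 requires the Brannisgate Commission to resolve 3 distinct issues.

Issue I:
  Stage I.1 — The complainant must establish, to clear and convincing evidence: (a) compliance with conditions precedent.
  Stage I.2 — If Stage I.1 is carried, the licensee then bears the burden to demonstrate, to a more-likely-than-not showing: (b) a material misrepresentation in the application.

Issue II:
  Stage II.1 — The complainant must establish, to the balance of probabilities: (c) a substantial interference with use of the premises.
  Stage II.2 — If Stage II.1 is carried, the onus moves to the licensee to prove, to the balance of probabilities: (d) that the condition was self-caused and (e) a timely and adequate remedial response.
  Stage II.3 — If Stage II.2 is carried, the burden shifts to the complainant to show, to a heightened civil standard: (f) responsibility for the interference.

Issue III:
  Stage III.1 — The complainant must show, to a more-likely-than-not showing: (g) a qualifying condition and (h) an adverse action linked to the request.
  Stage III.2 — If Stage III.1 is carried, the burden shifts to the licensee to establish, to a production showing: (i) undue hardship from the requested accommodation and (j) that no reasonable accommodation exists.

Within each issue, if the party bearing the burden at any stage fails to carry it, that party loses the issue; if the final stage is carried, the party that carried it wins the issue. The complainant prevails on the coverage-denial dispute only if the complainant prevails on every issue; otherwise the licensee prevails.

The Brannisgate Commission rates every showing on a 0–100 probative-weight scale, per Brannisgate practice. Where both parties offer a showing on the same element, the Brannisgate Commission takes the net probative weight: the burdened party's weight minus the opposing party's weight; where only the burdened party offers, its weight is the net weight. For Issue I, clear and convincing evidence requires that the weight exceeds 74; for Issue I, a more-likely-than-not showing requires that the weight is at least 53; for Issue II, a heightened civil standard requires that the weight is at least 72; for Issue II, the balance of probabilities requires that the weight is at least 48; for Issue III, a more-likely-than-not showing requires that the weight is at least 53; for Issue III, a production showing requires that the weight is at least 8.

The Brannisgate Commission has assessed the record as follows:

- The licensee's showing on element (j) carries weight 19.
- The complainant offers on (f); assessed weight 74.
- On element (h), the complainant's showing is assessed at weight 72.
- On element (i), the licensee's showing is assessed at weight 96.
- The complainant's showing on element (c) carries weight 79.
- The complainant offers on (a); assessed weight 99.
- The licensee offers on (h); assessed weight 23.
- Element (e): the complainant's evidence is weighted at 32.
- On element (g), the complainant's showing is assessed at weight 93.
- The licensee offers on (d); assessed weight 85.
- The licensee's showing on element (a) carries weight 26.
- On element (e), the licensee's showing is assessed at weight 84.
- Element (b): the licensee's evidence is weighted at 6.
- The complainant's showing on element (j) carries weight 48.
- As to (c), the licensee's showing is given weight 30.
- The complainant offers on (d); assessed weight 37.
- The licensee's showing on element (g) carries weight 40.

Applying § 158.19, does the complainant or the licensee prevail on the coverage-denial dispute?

licensee

— Issue I —
At Stage I.1 the complainant must meet clear and convincing evidence (weight exceeds 74): on (a) the weight is 99 less the opposing 26 gives net 73, which does not exceed 74, so (a) does not meet the standard.
  The complainant does not carry Stage I.1.
So the licensee prevails on this issue.
— Issue II —
At Stage II.1 the complainant must meet the balance of probabilities (weight is at least 48): on (c) the weight is 79 less the opposing 30 gives net 49, which does reach 48, so (c) meets the standard.
  Stage II.1 is satisfied; the onus moves to the licensee.
At Stage II.2 the licensee must meet the balance of probabilities (weight is at least 48): on (d) the weight is 85 less the opposing 37 gives net 48, ≥ 48, so (d) meets the standard; on (e) the weight is 84 less the opposing 32 gives net 52, ≥ 48, so (e) meets the standard.
  The licensee carries Stage II.2; the complainant now bears the burden.
At Stage II.3 the complainant must meet a heightened civil standard (weight is at least 72): on (f) the weight is 74, ≥ 72, so (f) meets the standard.
  All elements met at the final stage.
Every stage carried; the complainant prevails on this issue.
— Issue III —
At Stage III.1 the complainant must meet a more-likely-than-not showing (weight is at least 53): on (g) the weight is 93 less the opposing 40 gives net 53, ≥ 53, so (g) meets the standard; on (h) the weight is 72 less the opposing 23 gives net 49, which does not reach 53, so (h) does not meet the standard.
  The complainant does not carry Stage III.1.
So the licensee prevails on this issue.
Per-issue: Issue I → licensee; Issue II → complainant; Issue III → licensee. The complainant must prevail on every issue; overall, the licensee prevails.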